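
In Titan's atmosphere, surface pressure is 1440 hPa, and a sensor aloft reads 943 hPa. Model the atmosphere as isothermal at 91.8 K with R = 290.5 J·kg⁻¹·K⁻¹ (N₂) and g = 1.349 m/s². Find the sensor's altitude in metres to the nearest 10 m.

Scale height: H = RT/g = 290.5 × 91.8 / 1.349 = 19769 m.
Invert the barometric formula: z = H ln(P₀/P).
P₀/P = 1440/943 = 1.5270; ln(1.5270) = 0.42331.
z = 19769 × 0.42331 = 8368.4 m.

z ≈ 8370 m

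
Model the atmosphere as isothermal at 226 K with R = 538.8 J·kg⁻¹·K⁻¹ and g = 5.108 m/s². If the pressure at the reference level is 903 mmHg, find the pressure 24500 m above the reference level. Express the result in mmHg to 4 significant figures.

P ≈ 323.1 mmHg

Scale height: H = RT/g = 538.8 × 226 / 5.108 = 23839 m.
Barometric formula: P = P₀ exp(−z/H).
z/H = 24500/23839 = 1.0277; exp(−1.0277) = 0.35783.
P = 903 × 0.35783 = 323.12 mmHg.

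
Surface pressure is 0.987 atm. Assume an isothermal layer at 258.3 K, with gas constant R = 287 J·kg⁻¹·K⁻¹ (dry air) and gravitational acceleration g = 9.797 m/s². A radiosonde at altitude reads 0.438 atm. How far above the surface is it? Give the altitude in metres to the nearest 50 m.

z ≈ 6150 m

Scale height: H = RT/g = 287 × 258.3 / 9.797 = 7566.8 m.
Invert the barometric formula: z = H ln(P₀/P).
P₀/P = 0.987/0.438 = 2.2534; ln(2.2534) = 0.81244.
z = 7566.8 × 0.81244 = 6147.6 m.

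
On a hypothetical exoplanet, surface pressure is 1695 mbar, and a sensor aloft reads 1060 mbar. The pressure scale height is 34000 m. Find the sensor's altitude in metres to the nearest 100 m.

Invert the barometric formula: z = H ln(P₀/P).
P₀/P = 1695/1060 = 1.5991; ln(1.5991) = 0.46944.
z = 34000 × 0.46944 = 15961 m.

z ≈ 16000 m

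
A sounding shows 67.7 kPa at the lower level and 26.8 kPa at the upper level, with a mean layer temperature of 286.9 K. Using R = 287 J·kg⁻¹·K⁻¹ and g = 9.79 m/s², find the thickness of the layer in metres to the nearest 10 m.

Δz ≈ 7790 m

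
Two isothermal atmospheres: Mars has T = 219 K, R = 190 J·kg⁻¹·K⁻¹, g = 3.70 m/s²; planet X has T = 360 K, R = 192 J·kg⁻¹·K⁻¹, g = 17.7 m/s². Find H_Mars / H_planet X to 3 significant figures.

H = RT/g for each body.
H_Mars = 190 × 219 / 3.70 = 11246 m.
H_planet X = 192 × 360 / 17.7 = 3905.1 m.
H_Mars/H_planet X = 11246/3905.1 = 2.8798.

H_Mars/H_planet X ≈ 2.88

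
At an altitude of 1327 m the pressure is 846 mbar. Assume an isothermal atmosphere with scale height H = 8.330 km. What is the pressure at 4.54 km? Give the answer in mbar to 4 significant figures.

Between two levels, P₂ = P₁ exp(−Δz/H) with Δz = z₂ − z₁.
Δz = 4540.0 − 1327.0 = 3213.0 m; Δz/H = 3213.0/8330.0 = 0.38571.
P₂ = 846 × exp(−0.38571) = 846 × 0.67997 = 575.25 mbar.

P ≈ 575.3 mbar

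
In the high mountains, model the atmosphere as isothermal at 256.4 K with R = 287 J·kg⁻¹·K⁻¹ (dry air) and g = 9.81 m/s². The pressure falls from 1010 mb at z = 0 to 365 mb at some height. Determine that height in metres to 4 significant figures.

Scale height: H = RT/g = 287 × 256.4 / 9.81 = 7501.2 m.
Invert the barometric formula: z = H ln(P₀/P).
P₀/P = 1010/365 = 2.7671; ln(2.7671) = 1.0178.
z = 7501.2 × 1.0178 = 7634.7 m.

z ≈ 7635 m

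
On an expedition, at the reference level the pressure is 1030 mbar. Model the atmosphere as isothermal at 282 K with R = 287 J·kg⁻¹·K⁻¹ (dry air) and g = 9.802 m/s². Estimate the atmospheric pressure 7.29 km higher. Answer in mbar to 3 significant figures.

Scale height: H = RT/g = 287 × 282 / 9.802 = 8256.9 m.
Barometric formula: P = P₀ exp(−z/H).
z/H = 7290.0/8256.9 = 0.88290; exp(−0.88290) = 0.41358.
P = 1030 × 0.41358 = 425.99 mbar.

P ≈ 426 mbar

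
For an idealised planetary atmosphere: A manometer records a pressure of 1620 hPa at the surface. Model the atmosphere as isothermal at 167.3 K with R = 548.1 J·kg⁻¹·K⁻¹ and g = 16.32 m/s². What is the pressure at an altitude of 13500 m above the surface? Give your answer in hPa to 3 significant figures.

P ≈ 147 hPa

Scale height: H = RT/g = 548.1 × 167.3 / 16.32 = 5618.7 m.
Barometric formula: P = P₀ exp(−z/H).
z/H = 13500/5618.7 = 2.4027; exp(−2.4027) = 0.090473.
P = 1620 × 0.090473 = 146.57 hPa.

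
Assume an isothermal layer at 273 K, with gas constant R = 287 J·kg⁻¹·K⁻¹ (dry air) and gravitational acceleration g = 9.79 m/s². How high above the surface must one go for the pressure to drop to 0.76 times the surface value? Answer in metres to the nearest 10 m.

z ≈ 2200 m

Scale height: H = RT/g = 287 × 273 / 9.79 = 8003.2 m.
Set P/P₀ = exp(−z/H) = 0.76, so z = −H ln(0.76).
−ln(0.76) = 0.27444; z = 8003.2 × 0.27444 = 2196.4 m.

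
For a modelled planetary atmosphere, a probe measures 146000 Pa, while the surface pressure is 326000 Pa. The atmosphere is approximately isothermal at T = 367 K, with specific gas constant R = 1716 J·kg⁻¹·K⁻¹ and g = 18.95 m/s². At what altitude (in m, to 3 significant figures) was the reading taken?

Scale height: H = RT/g = 1716 × 367 / 18.95 = 33233 m.
Invert the barometric formula: z = H ln(P₀/P).
P₀/P = 326000/146000 = 2.2329; ln(2.2329) = 0.80330.
z = 33233 × 0.80330 = 26696 m.

z ≈ 26700 m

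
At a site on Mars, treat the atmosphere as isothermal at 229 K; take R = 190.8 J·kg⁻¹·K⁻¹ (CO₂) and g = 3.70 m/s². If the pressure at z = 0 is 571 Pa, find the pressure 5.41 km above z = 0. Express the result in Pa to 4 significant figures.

P ≈ 361.1 Pa

Scale height: H = RT/g = 190.8 × 229 / 3.70 = 11809 m.
Barometric formula: P = P₀ exp(−z/H).
z/H = 5410.0/11809 = 0.45813; exp(−0.45813) = 0.63247.
P = 571 × 0.63247 = 361.14 Pa.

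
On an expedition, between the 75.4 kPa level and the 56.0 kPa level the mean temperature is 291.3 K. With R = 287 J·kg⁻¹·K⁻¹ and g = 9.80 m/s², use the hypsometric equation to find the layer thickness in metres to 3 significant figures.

Δz ≈ 2540 m

Hypsometric equation: Δz = (R T̄/g) ln(P₁/P₂).
R T̄/g = 287 × 291.3 / 9.80 = 8530.9 m.
ln(75.4/56.0) = ln(1.3464) = 0.29743.
Δz = 8530.9 × 0.29743 = 2537.3 m.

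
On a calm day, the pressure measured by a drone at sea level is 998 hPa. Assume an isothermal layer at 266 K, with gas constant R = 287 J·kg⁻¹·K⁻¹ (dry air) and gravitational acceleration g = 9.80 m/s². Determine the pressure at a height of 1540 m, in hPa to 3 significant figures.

Scale height: H = RT/g = 287 × 266 / 9.80 = 7790.0 m.
Barometric formula: P = P₀ exp(−z/H).
z/H = 1540.0/7790.0 = 0.19769; exp(−0.19769) = 0.82062.
P = 998 × 0.82062 = 818.98 hPa.

P ≈ 819 hPa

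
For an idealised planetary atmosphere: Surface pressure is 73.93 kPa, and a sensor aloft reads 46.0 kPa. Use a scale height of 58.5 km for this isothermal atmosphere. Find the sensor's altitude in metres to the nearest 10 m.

z ≈ 27760 m

Invert the barometric formula: z = H ln(P₀/P).
P₀/P = 73.93/46.0 = 1.6072; ln(1.6072) = 0.47449.
z = 58500 × 0.47449 = 27758 m.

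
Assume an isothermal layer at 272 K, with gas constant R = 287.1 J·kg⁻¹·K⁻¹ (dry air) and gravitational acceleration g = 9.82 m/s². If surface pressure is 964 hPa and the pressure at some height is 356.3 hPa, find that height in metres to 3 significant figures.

z ≈ 7920 m

Scale height: H = RT/g = 287.1 × 272 / 9.82 = 7952.3 m.
Invert the barometric formula: z = H ln(P₀/P).
P₀/P = 964/356.3 = 2.7056; ln(2.7056) = 0.99532.
z = 7952.3 × 0.99532 = 7915.1 m.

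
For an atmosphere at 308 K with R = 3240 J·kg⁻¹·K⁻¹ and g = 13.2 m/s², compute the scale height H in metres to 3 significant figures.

H ≈ 75600 m

The scale height of an isothermal atmosphere is H = RT/g.
H = 3240 × 308 / 13.2 = 997920/13.2 = 75600 m.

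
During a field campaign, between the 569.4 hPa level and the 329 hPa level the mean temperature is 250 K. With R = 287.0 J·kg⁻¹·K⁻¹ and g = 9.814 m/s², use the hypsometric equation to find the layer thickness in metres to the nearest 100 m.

Δz ≈ 4000 m

Hypsometric equation: Δz = (R T̄/g) ln(P₁/P₂).
R T̄/g = 287.0 × 250 / 9.814 = 7311.0 m.
ln(569.4/329) = ln(1.7307) = 0.54853.
Δz = 7311.0 × 0.54853 = 4010.3 m.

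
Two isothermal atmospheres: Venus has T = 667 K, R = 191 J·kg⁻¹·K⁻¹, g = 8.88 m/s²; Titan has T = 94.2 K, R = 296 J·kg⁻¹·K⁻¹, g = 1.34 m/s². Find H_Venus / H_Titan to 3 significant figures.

H_Venus/H_Titan ≈ 0.689

H = RT/g for each body.
H_Venus = 191 × 667 / 8.88 = 14347 m.
H_Titan = 296 × 94.2 / 1.34 = 20808 m.
H_Venus/H_Titan = 14347/20808 = 0.68949.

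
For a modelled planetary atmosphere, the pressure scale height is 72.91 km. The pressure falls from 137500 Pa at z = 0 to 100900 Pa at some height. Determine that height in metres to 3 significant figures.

z ≈ 22600 m

Invert the barometric formula: z = H ln(P₀/P).
P₀/P = 137500/100900 = 1.3627; ln(1.3627) = 0.30947.
z = 72910 × 0.30947 = 22563 m.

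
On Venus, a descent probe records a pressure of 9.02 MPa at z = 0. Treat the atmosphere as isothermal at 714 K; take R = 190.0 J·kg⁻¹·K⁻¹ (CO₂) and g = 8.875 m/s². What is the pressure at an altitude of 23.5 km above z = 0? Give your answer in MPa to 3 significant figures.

Scale height: H = RT/g = 190.0 × 714 / 8.875 = 15286 m.
Barometric formula: P = P₀ exp(−z/H).
z/H = 23500/15286 = 1.5374; exp(−1.5374) = 0.21494.
P = 9.02 × 0.21494 = 1.9388 MPa.

P ≈ 1.94 MPa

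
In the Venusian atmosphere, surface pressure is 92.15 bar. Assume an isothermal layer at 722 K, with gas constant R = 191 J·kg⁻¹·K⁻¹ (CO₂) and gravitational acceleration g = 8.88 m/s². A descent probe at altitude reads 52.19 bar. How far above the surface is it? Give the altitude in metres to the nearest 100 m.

z ≈ 8800 m

Scale height: H = RT/g = 191 × 722 / 8.88 = 15530 m.
Invert the barometric formula: z = H ln(P₀/P).
P₀/P = 92.15/52.19 = 1.7657; ln(1.7657) = 0.56855.
z = 15530 × 0.56855 = 8829.6 m.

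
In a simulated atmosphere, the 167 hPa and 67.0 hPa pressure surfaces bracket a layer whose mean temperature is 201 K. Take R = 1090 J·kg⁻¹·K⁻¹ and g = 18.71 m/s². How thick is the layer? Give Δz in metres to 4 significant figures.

Δz ≈ 10690 m

Hypsometric equation: Δz = (R T̄/g) ln(P₁/P₂).
R T̄/g = 1090 × 201 / 18.71 = 11710 m.
ln(167/67.0) = ln(2.4925) = 0.91329.
Δz = 11710 × 0.91329 = 10695 m.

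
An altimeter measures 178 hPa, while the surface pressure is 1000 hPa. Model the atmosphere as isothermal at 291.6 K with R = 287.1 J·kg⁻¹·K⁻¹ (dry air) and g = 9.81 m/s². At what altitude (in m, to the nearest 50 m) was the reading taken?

z ≈ 14750 m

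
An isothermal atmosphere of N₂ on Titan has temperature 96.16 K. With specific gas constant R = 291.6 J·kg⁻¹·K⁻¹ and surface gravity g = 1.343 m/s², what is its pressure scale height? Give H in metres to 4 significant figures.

H ≈ 20880 m

The scale height of an isothermal atmosphere is H = RT/g.
H = 291.6 × 96.16 / 1.343 = 28040/1.343 = 20879 m.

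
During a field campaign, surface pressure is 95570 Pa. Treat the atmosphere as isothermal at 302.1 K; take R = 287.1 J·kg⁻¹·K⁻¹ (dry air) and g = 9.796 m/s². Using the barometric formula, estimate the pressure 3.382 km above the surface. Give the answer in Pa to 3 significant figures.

Scale height: H = RT/g = 287.1 × 302.1 / 9.796 = 8853.9 m.
Barometric formula: P = P₀ exp(−z/H).
z/H = 3382.0/8853.9 = 0.38198; exp(−0.38198) = 0.68251.
P = 95570 × 0.68251 = 65227 Pa.

P ≈ 65200 Pa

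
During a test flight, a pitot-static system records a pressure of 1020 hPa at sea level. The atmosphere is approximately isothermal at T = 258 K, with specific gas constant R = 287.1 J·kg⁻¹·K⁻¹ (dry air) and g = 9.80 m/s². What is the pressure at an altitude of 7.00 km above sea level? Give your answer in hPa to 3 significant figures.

Scale height: H = RT/g = 287.1 × 258 / 9.80 = 7558.3 m.
Barometric formula: P = P₀ exp(−z/H).
z/H = 7000.0/7558.3 = 0.92613; exp(−0.92613) = 0.39608.
P = 1020 × 0.39608 = 404.00 hPa.

P ≈ 404 hPa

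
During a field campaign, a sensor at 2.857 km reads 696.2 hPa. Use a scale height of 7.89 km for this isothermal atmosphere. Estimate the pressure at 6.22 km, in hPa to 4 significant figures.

Between two levels, P₂ = P₁ exp(−Δz/H) with Δz = z₂ − z₁.
Δz = 6220.0 − 2857.0 = 3363.0 m; Δz/H = 3363.0/7890.0 = 0.42624.
P₂ = 696.2 × exp(−0.42624) = 696.2 × 0.65296 = 454.59 hPa.

P ≈ 454.6 hPa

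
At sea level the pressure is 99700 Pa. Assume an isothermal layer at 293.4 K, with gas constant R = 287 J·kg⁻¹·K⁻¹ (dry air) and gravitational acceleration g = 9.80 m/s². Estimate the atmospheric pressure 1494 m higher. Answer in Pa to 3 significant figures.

P ≈ 83800 Pa

Scale height: H = RT/g = 287 × 293.4 / 9.80 = 8592.4 m.
Barometric formula: P = P₀ exp(−z/H).
z/H = 1494.0/8592.4 = 0.17387; exp(−0.17387) = 0.84041.
P = 99700 × 0.84041 = 83789 Pa.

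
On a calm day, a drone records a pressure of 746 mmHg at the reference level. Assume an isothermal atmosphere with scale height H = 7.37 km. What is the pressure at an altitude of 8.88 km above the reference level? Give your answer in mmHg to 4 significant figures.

P ≈ 223.6 mmHg

Barometric formula: P = P₀ exp(−z/H).
z/H = 8880.0/7370.0 = 1.2049; exp(−1.2049) = 0.29972.
P = 746 × 0.29972 = 223.59 mmHg.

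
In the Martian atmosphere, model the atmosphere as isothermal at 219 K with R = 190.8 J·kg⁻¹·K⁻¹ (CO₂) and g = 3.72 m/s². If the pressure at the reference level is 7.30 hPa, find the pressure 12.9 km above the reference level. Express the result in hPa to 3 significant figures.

Scale height: H = RT/g = 190.8 × 219 / 3.72 = 11233 m.
Barometric formula: P = P₀ exp(−z/H).
z/H = 12900/11233 = 1.1484; exp(−1.1484) = 0.31714.
P = 7.30 × 0.31714 = 2.3151 hPa.

P ≈ 2.32 hPa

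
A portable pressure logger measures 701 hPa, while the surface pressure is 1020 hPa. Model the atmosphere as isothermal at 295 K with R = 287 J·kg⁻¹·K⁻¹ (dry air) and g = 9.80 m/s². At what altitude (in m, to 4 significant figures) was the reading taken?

Scale height: H = RT/g = 287 × 295 / 9.80 = 8639.3 m.
Invert the barometric formula: z = H ln(P₀/P).
P₀/P = 1020/701 = 1.4551; ln(1.4551) = 0.37507.
z = 8639.3 × 0.37507 = 3240.3 m.

z ≈ 3240 m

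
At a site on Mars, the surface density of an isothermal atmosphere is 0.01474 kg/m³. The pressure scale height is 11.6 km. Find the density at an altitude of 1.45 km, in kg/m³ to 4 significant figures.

ρ ≈ 0.01301 kg/m³

In an isothermal atmosphere, density decays like pressure: ρ = ρ₀ exp(−z/H).
z/H = 1450.0/11600 = 0.12500; exp(−0.12500) = 0.88250.
ρ = 0.01474 × 0.88250 = 0.013008 kg/m³.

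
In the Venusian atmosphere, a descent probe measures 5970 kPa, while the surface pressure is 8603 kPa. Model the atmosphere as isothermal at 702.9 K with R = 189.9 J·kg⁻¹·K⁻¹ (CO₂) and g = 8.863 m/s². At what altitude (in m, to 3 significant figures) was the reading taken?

Scale height: H = RT/g = 189.9 × 702.9 / 8.863 = 15060 m.
Invert the barometric formula: z = H ln(P₀/P).
P₀/P = 8603/5970 = 1.4410; ln(1.4410) = 0.36534.
z = 15060 × 0.36534 = 5502.0 m.

z ≈ 5500 m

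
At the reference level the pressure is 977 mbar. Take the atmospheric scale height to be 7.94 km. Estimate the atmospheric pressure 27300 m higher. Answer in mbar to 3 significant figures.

Barometric formula: P = P₀ exp(−z/H).
z/H = 27300/7940.0 = 3.4383; exp(−3.4383) = 0.032119.
P = 977 × 0.032119 = 31.380 mbar.

P ≈ 31.4 mbar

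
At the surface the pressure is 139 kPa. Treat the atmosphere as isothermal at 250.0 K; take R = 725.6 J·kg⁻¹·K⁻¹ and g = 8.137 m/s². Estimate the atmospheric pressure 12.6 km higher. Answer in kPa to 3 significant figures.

Scale height: H = RT/g = 725.6 × 250.0 / 8.137 = 22293 m.
Barometric formula: P = P₀ exp(−z/H).
z/H = 12600/22293 = 0.56520; exp(−0.56520) = 0.56825.
P = 139 × 0.56825 = 78.987 kPa.

P ≈ 79.0 kPa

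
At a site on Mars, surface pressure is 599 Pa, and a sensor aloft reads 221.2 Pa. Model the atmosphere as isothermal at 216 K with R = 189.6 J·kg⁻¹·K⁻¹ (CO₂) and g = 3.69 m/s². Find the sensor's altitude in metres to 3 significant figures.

z ≈ 11100 m

Scale height: H = RT/g = 189.6 × 216 / 3.69 = 11099 m.
Invert the barometric formula: z = H ln(P₀/P).
P₀/P = 599/221.2 = 2.7080; ln(2.7080) = 0.99621.
z = 11099 × 0.99621 = 11057 m.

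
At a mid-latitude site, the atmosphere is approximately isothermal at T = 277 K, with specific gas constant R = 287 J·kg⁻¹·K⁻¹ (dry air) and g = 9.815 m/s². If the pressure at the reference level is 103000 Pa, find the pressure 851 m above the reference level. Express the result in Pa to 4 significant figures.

P ≈ 92730 Pa

Scale height: H = RT/g = 287 × 277 / 9.815 = 8099.7 m.
Barometric formula: P = P₀ exp(−z/H).
z/H = 851.00/8099.7 = 0.10507; exp(−0.10507) = 0.90026.
P = 103000 × 0.90026 = 92727 Pa.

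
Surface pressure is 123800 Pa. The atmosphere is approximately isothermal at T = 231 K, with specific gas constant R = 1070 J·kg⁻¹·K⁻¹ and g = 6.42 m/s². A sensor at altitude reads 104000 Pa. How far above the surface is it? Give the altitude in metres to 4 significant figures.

Scale height: H = RT/g = 1070 × 231 / 6.42 = 38500 m.
Invert the barometric formula: z = H ln(P₀/P).
P₀/P = 123800/104000 = 1.1904; ln(1.1904) = 0.17429.
z = 38500 × 0.17429 = 6710.2 m.

z ≈ 6710 m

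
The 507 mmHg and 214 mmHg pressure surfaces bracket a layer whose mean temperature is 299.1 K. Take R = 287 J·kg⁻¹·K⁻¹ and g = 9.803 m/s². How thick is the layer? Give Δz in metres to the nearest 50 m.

Δz ≈ 7550 m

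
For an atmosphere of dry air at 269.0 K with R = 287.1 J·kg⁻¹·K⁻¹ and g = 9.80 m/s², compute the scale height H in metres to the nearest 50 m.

H ≈ 7900 m

The scale height of an isothermal atmosphere is H = RT/g.
H = 287.1 × 269.0 / 9.80 = 77230/9.80 = 7880.6 m.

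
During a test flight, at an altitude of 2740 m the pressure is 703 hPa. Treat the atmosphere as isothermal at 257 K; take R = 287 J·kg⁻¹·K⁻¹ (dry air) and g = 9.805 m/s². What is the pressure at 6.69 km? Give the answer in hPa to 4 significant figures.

P ≈ 415.8 hPa

Scale height: H = RT/g = 287 × 257 / 9.805 = 7522.6 m.
Between two levels, P₂ = P₁ exp(−Δz/H) with Δz = z₂ − z₁.
Δz = 6690.0 − 2740.0 = 3950.0 m; Δz/H = 3950.0/7522.6 = 0.52508.
P₂ = 703 × exp(−0.52508) = 703 × 0.59151 = 415.83 hPa.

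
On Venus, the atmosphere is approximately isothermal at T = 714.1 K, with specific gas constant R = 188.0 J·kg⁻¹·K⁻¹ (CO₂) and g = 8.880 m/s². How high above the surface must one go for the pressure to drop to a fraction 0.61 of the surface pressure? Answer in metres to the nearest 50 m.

z ≈ 7450 m

Scale height: H = RT/g = 188.0 × 714.1 / 8.880 = 15118 m.
Set P/P₀ = exp(−z/H) = 0.61, so z = −H ln(0.61).
−ln(0.61) = 0.49430; z = 15118 × 0.49430 = 7472.8 m.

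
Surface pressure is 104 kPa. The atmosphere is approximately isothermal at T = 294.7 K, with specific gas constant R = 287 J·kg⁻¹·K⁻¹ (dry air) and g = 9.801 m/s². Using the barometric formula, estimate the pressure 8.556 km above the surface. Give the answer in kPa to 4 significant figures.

Scale height: H = RT/g = 287 × 294.7 / 9.801 = 8629.6 m.
Barometric formula: P = P₀ exp(−z/H).
z/H = 8556.0/8629.6 = 0.99147; exp(−0.99147) = 0.37103.
P = 104 × 0.37103 = 38.587 kPa.

P ≈ 38.59 kPa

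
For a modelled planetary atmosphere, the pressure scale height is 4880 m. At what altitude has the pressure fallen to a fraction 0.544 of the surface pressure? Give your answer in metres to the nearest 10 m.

z ≈ 2970 m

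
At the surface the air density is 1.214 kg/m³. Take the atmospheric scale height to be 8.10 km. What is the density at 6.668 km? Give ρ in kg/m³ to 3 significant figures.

ρ ≈ 0.533 kg/m³

In an isothermal atmosphere, density decays like pressure: ρ = ρ₀ exp(−z/H).
z/H = 6668.0/8100.0 = 0.82321; exp(−0.82321) = 0.43902.
ρ = 1.214 × 0.43902 = 0.53297 kg/m³.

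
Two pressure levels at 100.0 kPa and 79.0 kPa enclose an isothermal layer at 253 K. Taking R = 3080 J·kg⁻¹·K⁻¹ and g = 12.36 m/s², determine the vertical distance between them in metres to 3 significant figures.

Δz ≈ 14900 m

Hypsometric equation: Δz = (R T̄/g) ln(P₁/P₂).
R T̄/g = 3080 × 253 / 12.36 = 63045 m.
ln(100.0/79.0) = ln(1.2658) = 0.23570.
Δz = 63045 × 0.23570 = 14860 m.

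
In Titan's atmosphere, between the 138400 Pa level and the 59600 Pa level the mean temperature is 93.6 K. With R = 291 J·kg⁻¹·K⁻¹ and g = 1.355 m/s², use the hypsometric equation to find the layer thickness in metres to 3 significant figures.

Δz ≈ 16900 m

Hypsometric equation: Δz = (R T̄/g) ln(P₁/P₂).
R T̄/g = 291 × 93.6 / 1.355 = 20102 m.
ln(138400/59600) = ln(2.3221) = 0.84247.
Δz = 20102 × 0.84247 = 16935 m.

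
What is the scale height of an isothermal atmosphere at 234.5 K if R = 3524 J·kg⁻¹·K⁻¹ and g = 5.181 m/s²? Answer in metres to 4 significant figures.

The scale height of an isothermal atmosphere is H = RT/g.
H = 3524 × 234.5 / 5.181 = 826380/5.181 = 159500 m.

H ≈ 159500 m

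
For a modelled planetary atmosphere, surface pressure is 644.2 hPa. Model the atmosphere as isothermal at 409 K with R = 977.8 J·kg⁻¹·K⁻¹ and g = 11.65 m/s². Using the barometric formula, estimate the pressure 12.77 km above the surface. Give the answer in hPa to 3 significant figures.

Scale height: H = RT/g = 977.8 × 409 / 11.65 = 34328 m.
Barometric formula: P = P₀ exp(−z/H).
z/H = 12770/34328 = 0.37200; exp(−0.37200) = 0.68935.
P = 644.2 × 0.68935 = 444.08 hPa.

P ≈ 444 hPa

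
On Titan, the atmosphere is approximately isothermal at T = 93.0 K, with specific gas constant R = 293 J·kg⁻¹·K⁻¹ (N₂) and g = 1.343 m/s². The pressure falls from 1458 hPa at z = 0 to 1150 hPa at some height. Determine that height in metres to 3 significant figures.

z ≈ 4810 m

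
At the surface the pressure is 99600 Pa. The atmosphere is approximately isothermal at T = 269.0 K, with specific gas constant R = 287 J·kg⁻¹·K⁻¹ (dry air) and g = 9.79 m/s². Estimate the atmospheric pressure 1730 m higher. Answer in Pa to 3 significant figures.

P ≈ 80000 Pa

Scale height: H = RT/g = 287 × 269.0 / 9.79 = 7885.9 m.
Barometric formula: P = P₀ exp(−z/H).
z/H = 1730.0/7885.9 = 0.21938; exp(−0.21938) = 0.80302.
P = 99600 × 0.80302 = 79981 Pa.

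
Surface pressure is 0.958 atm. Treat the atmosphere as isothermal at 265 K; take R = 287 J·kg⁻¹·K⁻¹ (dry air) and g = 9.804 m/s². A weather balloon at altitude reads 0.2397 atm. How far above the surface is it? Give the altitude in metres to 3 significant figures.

z ≈ 10700 m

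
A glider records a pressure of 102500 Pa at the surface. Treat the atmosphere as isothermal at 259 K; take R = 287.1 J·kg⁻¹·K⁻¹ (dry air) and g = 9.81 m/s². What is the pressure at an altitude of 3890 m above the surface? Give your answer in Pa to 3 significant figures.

Scale height: H = RT/g = 287.1 × 259 / 9.81 = 7579.9 m.
Barometric formula: P = P₀ exp(−z/H).
z/H = 3890.0/7579.9 = 0.51320; exp(−0.51320) = 0.59858.
P = 102500 × 0.59858 = 61354 Pa.

P ≈ 61400 Pa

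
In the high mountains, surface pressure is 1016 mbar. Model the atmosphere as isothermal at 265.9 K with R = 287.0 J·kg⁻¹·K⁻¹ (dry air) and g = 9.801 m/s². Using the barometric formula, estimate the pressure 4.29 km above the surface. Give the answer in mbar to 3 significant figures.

Scale height: H = RT/g = 287.0 × 265.9 / 9.801 = 7786.3 m.
Barometric formula: P = P₀ exp(−z/H).
z/H = 4290.0/7786.3 = 0.55097; exp(−0.55097) = 0.57639.
P = 1016 × 0.57639 = 585.61 mbar.

P ≈ 586 mbar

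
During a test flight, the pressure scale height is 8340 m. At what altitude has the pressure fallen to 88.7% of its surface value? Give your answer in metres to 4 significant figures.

Set P/P₀ = exp(−z/H) = 0.887, so z = −H ln(0.887).
−ln(0.887) = 0.11991; z = 8340.0 × 0.11991 = 1000.0 m.

z ≈ 1000 m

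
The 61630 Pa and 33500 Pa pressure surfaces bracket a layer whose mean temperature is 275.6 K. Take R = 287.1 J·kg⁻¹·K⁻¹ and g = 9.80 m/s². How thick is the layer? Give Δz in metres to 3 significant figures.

Hypsometric equation: Δz = (R T̄/g) ln(P₁/P₂).
R T̄/g = 287.1 × 275.6 / 9.80 = 8074.0 m.
ln(61630/33500) = ln(1.8397) = 0.60960.
Δz = 8074.0 × 0.60960 = 4921.9 m.

Δz ≈ 4920 m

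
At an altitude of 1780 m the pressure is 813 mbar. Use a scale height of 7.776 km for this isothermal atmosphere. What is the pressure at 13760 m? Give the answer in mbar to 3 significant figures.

Between two levels, P₂ = P₁ exp(−Δz/H) with Δz = z₂ − z₁.
Δz = 13760 − 1780.0 = 11980 m; Δz/H = 11980/7776.0 = 1.5406.
P₂ = 813 × exp(−1.5406) = 813 × 0.21425 = 174.19 mbar.

P ≈ 174 mbar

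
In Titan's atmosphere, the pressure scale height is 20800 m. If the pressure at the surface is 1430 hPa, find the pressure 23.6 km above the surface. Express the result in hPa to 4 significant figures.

P ≈ 459.8 hPa

Barometric formula: P = P₀ exp(−z/H).
z/H = 23600/20800 = 1.1346; exp(−1.1346) = 0.32155.
P = 1430 × 0.32155 = 459.82 hPa.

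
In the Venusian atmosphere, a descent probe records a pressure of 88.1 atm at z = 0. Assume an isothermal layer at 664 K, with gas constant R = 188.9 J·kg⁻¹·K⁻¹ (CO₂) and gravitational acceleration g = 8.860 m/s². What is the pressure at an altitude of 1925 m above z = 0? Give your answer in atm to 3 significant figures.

P ≈ 76.9 atm

Scale height: H = RT/g = 188.9 × 664 / 8.860 = 14157 m.
Barometric formula: P = P₀ exp(−z/H).
z/H = 1925.0/14157 = 0.13598; exp(−0.13598) = 0.87286.
P = 88.1 × 0.87286 = 76.899 atm.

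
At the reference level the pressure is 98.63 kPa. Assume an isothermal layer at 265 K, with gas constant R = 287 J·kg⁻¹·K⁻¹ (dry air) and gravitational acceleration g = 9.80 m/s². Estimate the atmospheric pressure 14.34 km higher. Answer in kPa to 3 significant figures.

Scale height: H = RT/g = 287 × 265 / 9.80 = 7760.7 m.
Barometric formula: P = P₀ exp(−z/H).
z/H = 14340/7760.7 = 1.8478; exp(−1.8478) = 0.15758.
P = 98.63 × 0.15758 = 15.542 kPa.

P ≈ 15.5 kPa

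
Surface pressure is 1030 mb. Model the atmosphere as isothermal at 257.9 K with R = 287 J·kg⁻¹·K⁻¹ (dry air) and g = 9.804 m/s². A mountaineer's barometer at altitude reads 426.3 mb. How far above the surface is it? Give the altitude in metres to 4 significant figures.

Scale height: H = RT/g = 287 × 257.9 / 9.804 = 7549.7 m.
Invert the barometric formula: z = H ln(P₀/P).
P₀/P = 1030/426.3 = 2.4161; ln(2.4161) = 0.88215.
z = 7549.7 × 0.88215 = 6660.0 m.

z ≈ 6660 m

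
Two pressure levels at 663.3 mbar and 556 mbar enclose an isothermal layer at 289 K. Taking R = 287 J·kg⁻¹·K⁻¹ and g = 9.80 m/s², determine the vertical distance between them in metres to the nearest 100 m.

Δz ≈ 1500 m

Hypsometric equation: Δz = (R T̄/g) ln(P₁/P₂).
R T̄/g = 287 × 289 / 9.80 = 8463.6 m.
ln(663.3/556) = ln(1.1930) = 0.17647.
Δz = 8463.6 × 0.17647 = 1493.6 m.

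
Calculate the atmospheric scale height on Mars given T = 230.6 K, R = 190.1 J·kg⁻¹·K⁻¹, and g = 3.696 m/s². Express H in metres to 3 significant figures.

The scale height of an isothermal atmosphere is H = RT/g.
H = 190.1 × 230.6 / 3.696 = 43837/3.696 = 11861 m.

H ≈ 11900 m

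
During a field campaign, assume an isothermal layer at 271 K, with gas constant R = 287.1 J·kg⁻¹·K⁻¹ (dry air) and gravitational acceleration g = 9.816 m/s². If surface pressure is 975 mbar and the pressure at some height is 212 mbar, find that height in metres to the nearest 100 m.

z ≈ 12100 m

Scale height: H = RT/g = 287.1 × 271 / 9.816 = 7926.3 m.
Invert the barometric formula: z = H ln(P₀/P).
P₀/P = 975/212 = 4.5991; ln(4.5991) = 1.5259.
z = 7926.3 × 1.5259 = 12095 m.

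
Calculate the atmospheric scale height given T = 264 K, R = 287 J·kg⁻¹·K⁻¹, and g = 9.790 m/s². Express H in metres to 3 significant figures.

H ≈ 7740 m

The scale height of an isothermal atmosphere is H = RT/g.
H = 287 × 264 / 9.790 = 75768/9.790 = 7739.3 m.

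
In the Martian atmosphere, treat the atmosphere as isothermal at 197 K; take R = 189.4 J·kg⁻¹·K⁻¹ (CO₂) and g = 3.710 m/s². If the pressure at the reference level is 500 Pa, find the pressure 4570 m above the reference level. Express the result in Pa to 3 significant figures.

Scale height: H = RT/g = 189.4 × 197 / 3.710 = 10057 m.
Barometric formula: P = P₀ exp(−z/H).
z/H = 4570.0/10057 = 0.45441; exp(−0.45441) = 0.63482.
P = 500 × 0.63482 = 317.41 Pa.

P ≈ 317 Pa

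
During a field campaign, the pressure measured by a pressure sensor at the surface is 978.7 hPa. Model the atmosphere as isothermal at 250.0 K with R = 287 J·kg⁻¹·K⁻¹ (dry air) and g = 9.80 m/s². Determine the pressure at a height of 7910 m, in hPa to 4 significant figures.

Scale height: H = RT/g = 287 × 250.0 / 9.80 = 7321.4 m.
Barometric formula: P = P₀ exp(−z/H).
z/H = 7910.0/7321.4 = 1.0804; exp(−1.0804) = 0.33946.
P = 978.7 × 0.33946 = 332.23 hPa.

P ≈ 332.2 hPa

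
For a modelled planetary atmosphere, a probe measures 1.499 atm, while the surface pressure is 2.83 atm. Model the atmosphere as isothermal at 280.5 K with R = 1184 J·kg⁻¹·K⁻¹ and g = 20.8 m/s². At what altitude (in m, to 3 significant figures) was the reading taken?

z ≈ 10100 m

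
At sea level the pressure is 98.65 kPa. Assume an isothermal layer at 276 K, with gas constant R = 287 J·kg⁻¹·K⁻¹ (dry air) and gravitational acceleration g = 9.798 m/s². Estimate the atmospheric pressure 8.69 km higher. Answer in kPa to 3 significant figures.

P ≈ 33.7 kPa

Scale height: H = RT/g = 287 × 276 / 9.798 = 8084.5 m.
Barometric formula: P = P₀ exp(−z/H).
z/H = 8690.0/8084.5 = 1.0749; exp(−1.0749) = 0.34133.
P = 98.65 × 0.34133 = 33.672 kPa.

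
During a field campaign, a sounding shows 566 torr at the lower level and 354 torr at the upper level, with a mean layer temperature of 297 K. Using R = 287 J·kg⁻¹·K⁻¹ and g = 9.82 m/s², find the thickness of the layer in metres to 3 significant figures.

Hypsometric equation: Δz = (R T̄/g) ln(P₁/P₂).
R T̄/g = 287 × 297 / 9.82 = 8680.1 m.
ln(566/354) = ln(1.5989) = 0.46932.
Δz = 8680.1 × 0.46932 = 4073.7 m.

Δz ≈ 4070 m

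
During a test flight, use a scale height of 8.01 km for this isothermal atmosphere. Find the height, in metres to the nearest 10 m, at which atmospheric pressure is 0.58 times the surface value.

z ≈ 4360 m

Set P/P₀ = exp(−z/H) = 0.58, so z = −H ln(0.58).
−ln(0.58) = 0.54473; z = 8010.0 × 0.54473 = 4363.3 m.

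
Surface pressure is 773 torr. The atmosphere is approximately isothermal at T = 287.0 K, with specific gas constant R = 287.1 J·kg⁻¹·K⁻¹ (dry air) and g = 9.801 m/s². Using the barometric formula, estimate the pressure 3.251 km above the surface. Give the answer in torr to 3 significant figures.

P ≈ 525 torr

Scale height: H = RT/g = 287.1 × 287.0 / 9.801 = 8407.1 m.
Barometric formula: P = P₀ exp(−z/H).
z/H = 3251.0/8407.1 = 0.38670; exp(−0.38670) = 0.67929.
P = 773 × 0.67929 = 525.09 torr.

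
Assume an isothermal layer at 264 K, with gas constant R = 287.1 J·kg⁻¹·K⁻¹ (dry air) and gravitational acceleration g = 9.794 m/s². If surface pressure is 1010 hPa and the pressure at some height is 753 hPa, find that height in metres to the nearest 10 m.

Scale height: H = RT/g = 287.1 × 264 / 9.794 = 7738.9 m.
Invert the barometric formula: z = H ln(P₀/P).
P₀/P = 1010/753 = 1.3413; ln(1.3413) = 0.29364.
z = 7738.9 × 0.29364 = 2272.5 m.

z ≈ 2270 m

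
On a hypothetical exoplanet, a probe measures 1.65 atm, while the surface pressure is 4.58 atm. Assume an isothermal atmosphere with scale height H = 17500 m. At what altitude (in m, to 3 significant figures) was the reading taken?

z ≈ 17900 m

Invert the barometric formula: z = H ln(P₀/P).
P₀/P = 4.58/1.65 = 2.7758; ln(2.7758) = 1.0209.
z = 17500 × 1.0209 = 17866 m.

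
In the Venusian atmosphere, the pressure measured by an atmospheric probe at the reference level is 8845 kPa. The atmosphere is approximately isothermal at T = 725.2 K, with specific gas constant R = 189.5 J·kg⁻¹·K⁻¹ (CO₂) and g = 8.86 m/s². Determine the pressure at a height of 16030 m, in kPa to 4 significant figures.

Scale height: H = RT/g = 189.5 × 725.2 / 8.86 = 15511 m.
Barometric formula: P = P₀ exp(−z/H).
z/H = 16030/15511 = 1.0335; exp(−1.0335) = 0.35576.
P = 8845 × 0.35576 = 3146.7 kPa.

P ≈ 3147 kPa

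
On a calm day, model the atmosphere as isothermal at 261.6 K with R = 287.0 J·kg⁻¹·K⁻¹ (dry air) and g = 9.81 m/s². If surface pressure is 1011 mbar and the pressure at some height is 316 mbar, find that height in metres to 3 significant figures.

Scale height: H = RT/g = 287.0 × 261.6 / 9.81 = 7653.3 m.
Invert the barometric formula: z = H ln(P₀/P).
P₀/P = 1011/316 = 3.1994; ln(3.1994) = 1.1630.
z = 7653.3 × 1.1630 = 8900.8 m.

z ≈ 8900 m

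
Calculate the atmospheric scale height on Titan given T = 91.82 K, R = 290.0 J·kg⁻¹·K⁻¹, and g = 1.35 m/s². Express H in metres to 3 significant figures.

The scale height of an isothermal atmosphere is H = RT/g.
H = 290.0 × 91.82 / 1.35 = 26628/1.35 = 19724 m.

H ≈ 19700 m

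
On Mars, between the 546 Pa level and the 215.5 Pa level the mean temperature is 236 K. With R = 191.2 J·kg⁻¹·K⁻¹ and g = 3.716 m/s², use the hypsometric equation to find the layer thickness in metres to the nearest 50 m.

Δz ≈ 11300 m

Hypsometric equation: Δz = (R T̄/g) ln(P₁/P₂).
R T̄/g = 191.2 × 236 / 3.716 = 12143 m.
ln(546/215.5) = ln(2.5336) = 0.92964.
Δz = 12143 × 0.92964 = 11289 m.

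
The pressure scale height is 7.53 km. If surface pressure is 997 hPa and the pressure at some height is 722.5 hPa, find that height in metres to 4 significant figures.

Invert the barometric formula: z = H ln(P₀/P).
P₀/P = 997/722.5 = 1.3799; ln(1.3799) = 0.32201.
z = 7530.0 × 0.32201 = 2424.7 m.

z ≈ 2425 m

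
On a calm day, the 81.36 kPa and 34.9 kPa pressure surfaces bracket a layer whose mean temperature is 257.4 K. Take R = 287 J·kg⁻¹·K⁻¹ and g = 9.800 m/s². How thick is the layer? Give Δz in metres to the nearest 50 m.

Δz ≈ 6400 m

Hypsometric equation: Δz = (R T̄/g) ln(P₁/P₂).
R T̄/g = 287 × 257.4 / 9.800 = 7538.1 m.
ln(81.36/34.9) = ln(2.3312) = 0.84638.
Δz = 7538.1 × 0.84638 = 6380.1 m.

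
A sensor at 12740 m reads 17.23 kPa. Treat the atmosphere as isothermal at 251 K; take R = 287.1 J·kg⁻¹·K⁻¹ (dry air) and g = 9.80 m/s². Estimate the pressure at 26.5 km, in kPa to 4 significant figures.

Scale height: H = RT/g = 287.1 × 251 / 9.80 = 7353.3 m.
Between two levels, P₂ = P₁ exp(−Δz/H) with Δz = z₂ − z₁.
Δz = 26500 − 12740 = 13760 m; Δz/H = 13760/7353.3 = 1.8713.
P₂ = 17.23 × exp(−1.8713) = 17.23 × 0.15392 = 2.6520 kPa.

P ≈ 2.652 kPa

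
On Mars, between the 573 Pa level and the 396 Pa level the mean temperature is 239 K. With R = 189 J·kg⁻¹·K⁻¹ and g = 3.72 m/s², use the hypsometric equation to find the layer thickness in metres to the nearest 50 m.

Hypsometric equation: Δz = (R T̄/g) ln(P₁/P₂).
R T̄/g = 189 × 239 / 3.72 = 12143 m.
ln(573/396) = ln(1.4470) = 0.36949.
Δz = 12143 × 0.36949 = 4486.7 m.

Δz ≈ 4500 m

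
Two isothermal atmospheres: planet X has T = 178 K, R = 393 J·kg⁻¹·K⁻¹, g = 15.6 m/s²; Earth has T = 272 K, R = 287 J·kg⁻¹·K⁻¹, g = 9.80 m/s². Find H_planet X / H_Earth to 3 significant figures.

H = RT/g for each body.
H_planet X = 393 × 178 / 15.6 = 4484.2 m.
H_Earth = 287 × 272 / 9.80 = 7965.7 m.
H_planet X/H_Earth = 4484.2/7965.7 = 0.56294.

H_planet X/H_Earth ≈ 0.563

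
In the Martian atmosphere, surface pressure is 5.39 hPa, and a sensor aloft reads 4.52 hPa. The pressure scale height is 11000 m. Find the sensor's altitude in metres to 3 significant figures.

z ≈ 1940 m

Invert the barometric formula: z = H ln(P₀/P).
P₀/P = 5.39/4.52 = 1.1925; ln(1.1925) = 0.17605.
z = 11000 × 0.17605 = 1936.6 m.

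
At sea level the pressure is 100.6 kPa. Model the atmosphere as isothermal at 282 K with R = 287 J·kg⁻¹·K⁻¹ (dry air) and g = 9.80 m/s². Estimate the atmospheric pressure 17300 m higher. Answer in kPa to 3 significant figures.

P ≈ 12.4 kPa

Scale height: H = RT/g = 287 × 282 / 9.80 = 8258.6 m.
Barometric formula: P = P₀ exp(−z/H).
z/H = 17300/8258.6 = 2.0948; exp(−2.0948) = 0.12309.
P = 100.6 × 0.12309 = 12.383 kPa.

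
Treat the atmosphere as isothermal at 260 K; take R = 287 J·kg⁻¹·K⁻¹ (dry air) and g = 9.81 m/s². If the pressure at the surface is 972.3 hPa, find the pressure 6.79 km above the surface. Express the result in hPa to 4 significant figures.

Scale height: H = RT/g = 287 × 260 / 9.81 = 7606.5 m.
Barometric formula: P = P₀ exp(−z/H).
z/H = 6790.0/7606.5 = 0.89266; exp(−0.89266) = 0.40956.
P = 972.3 × 0.40956 = 398.22 hPa.

P ≈ 398.2 hPa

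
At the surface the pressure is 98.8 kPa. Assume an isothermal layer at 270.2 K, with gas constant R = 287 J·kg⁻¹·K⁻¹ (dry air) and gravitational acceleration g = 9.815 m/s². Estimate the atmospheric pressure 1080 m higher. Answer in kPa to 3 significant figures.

Scale height: H = RT/g = 287 × 270.2 / 9.815 = 7900.9 m.
Barometric formula: P = P₀ exp(−z/H).
z/H = 1080.0/7900.9 = 0.13669; exp(−0.13669) = 0.87224.
P = 98.8 × 0.87224 = 86.177 kPa.

P ≈ 86.2 kPa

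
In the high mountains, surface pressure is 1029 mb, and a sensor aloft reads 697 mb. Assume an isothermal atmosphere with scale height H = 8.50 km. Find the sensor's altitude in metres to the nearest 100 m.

z ≈ 3300 m

Invert the barometric formula: z = H ln(P₀/P).
P₀/P = 1029/697 = 1.4763; ln(1.4763) = 0.38954.
z = 8500.0 × 0.38954 = 3311.1 m.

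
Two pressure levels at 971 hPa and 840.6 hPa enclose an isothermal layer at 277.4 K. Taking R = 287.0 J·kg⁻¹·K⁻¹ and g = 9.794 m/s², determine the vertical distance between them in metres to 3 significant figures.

Δz ≈ 1170 m

Hypsometric equation: Δz = (R T̄/g) ln(P₁/P₂).
R T̄/g = 287.0 × 277.4 / 9.794 = 8128.8 m.
ln(971/840.6) = ln(1.1551) = 0.14419.
Δz = 8128.8 × 0.14419 = 1172.1 m.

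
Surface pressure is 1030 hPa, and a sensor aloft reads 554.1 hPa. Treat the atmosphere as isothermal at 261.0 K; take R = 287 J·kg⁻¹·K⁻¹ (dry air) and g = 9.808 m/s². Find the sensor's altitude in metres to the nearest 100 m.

z ≈ 4700 m

Scale height: H = RT/g = 287 × 261.0 / 9.808 = 7637.3 m.
Invert the barometric formula: z = H ln(P₀/P).
P₀/P = 1030/554.1 = 1.8589; ln(1.8589) = 0.61998.
z = 7637.3 × 0.61998 = 4735.0 m.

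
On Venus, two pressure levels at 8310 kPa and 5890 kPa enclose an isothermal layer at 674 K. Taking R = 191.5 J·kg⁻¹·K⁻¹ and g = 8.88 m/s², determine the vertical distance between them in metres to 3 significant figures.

Hypsometric equation: Δz = (R T̄/g) ln(P₁/P₂).
R T̄/g = 191.5 × 674 / 8.88 = 14535 m.
ln(8310/5890) = ln(1.4109) = 0.34423.
Δz = 14535 × 0.34423 = 5003.4 m.

Δz ≈ 5000 m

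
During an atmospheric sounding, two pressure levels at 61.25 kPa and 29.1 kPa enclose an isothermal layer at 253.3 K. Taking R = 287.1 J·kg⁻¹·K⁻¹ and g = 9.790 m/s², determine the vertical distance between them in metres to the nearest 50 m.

Δz ≈ 5550 m

Hypsometric equation: Δz = (R T̄/g) ln(P₁/P₂).
R T̄/g = 287.1 × 253.3 / 9.790 = 7428.2 m.
ln(61.25/29.1) = ln(2.1048) = 0.74422.
Δz = 7428.2 × 0.74422 = 5528.2 m.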